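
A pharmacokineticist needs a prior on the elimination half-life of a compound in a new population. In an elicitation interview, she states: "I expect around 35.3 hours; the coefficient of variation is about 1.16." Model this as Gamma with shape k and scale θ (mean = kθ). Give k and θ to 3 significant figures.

For Gamma(k, scale θ): mean = kθ, variance = kθ², so CV = 1/√k.
CV = 1.16, hence k = 1/CV² = 0.743.
Then θ = mean/k = 35.3/0.743 = 47.5.

k ≈ 0.743, θ ≈ 47.5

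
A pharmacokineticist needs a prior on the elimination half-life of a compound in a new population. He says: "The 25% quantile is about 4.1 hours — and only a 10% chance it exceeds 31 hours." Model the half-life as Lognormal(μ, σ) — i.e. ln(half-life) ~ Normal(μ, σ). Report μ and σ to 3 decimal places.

If T ~ Lognormal(μ,σ) then ln T ~ Normal(μ,σ), so the p-quantile of ln T is μ + z_p·σ.
ln(4.1) = 1.411 and ln(31) = 3.434; z_{0.25} = -0.6745, z_{0.9} = 1.282.
σ = (3.434 − 1.411)/(1.282 − (-0.6745)) = 1.034.
μ = 1.411 − (-0.6745)·1.034 = 2.109.

μ ≈ 2.109, σ ≈ 1.034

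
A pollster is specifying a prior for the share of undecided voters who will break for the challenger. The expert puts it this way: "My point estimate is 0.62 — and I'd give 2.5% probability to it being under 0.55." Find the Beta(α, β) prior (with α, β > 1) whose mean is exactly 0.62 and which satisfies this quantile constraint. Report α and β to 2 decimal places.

With mean 0.62 fixed, write α = 0.62s, β = 0.38s where s = α+β.
Need P(θ < 0.55) = 0.025 under Beta(0.62s, 0.38s). Normal approximation: (q−m)/√(m(1−m)/s) ≈ z_{0.025} = -1.96, so s ≈ 0.62·0.38·(-1.96)²/(0.55−0.62)² = 184.7.
At s = 184.7: P(θ<0.55) ≈ 0.027. Adjusting to match 0.025 gives s ≈ 189.72.
So α = 0.62·189.72 ≈ 117.63, β = 0.38·189.72 ≈ 72.09.

α ≈ 117.63, β ≈ 72.09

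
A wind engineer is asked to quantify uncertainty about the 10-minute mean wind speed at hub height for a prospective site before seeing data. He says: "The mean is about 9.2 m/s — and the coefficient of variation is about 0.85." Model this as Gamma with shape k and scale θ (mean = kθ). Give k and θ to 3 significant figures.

For Gamma(k, scale θ): mean = kθ, variance = kθ², so CV = 1/√k.
CV = 0.85, hence k = 1/CV² = 1.38.
Then θ = mean/k = 9.2/1.38 = 6.65.

k ≈ 1.38, θ ≈ 6.65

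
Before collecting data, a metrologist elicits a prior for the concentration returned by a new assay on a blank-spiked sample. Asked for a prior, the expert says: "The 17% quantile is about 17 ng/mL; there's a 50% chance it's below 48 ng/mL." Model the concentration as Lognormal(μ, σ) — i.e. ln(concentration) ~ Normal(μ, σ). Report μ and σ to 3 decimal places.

If T ~ Lognormal(μ,σ) then ln T ~ Normal(μ,σ), so the p-quantile of ln T is μ + z_p·σ.
ln(17) = 2.833 and ln(48) = 3.871; z_{0.17} = -0.9542, z_{0.5} = 0.
σ = (3.871 − 2.833)/(0 − (-0.9542)) = 1.088.
μ = 2.833 − (-0.9542)·1.088 = 3.871.

μ ≈ 3.871, σ ≈ 1.088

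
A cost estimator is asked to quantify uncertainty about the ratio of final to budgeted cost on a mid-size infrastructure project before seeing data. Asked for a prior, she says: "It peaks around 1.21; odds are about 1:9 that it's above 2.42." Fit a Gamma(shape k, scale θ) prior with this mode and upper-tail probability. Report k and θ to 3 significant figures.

k ≈ 4.99, θ ≈ 0.303

Gamma(k,θ) with k>1 has mode (k−1)θ, so θ = 1.21/(k−1).
Need P(X < 2.42) = 0.9 with θ tied to k this way. Start at k = 2, θ = 1.21: P(X<2.42) ≈ 0.594.
Too low — raise k to concentrate. Iterating converges to k ≈ 4.99.
Then θ = 1.21/(4.99−1) ≈ 0.303.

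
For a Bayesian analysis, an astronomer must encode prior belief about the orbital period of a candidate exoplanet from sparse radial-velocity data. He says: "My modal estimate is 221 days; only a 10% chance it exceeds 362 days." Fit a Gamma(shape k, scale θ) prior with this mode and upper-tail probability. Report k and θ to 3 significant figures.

k ≈ 8.74, θ ≈ 28.6

Gamma(k,θ) with k>1 has mode (k−1)θ, so θ = 221/(k−1).
Need P(X < 362) = 0.9 with θ tied to k this way. Start at k = 2, θ = 221: P(X<362) ≈ 0.487.
Too low — raise k to concentrate. Iterating converges to k ≈ 8.74.
Then θ = 221/(8.74−1) ≈ 28.6.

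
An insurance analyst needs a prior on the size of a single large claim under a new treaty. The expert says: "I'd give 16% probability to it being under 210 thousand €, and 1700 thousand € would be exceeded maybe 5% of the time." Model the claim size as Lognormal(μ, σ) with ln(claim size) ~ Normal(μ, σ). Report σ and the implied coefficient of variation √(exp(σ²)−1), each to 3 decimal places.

σ ≈ 0.792, CV ≈ 0.935

If T ~ Lognormal(μ,σ) then ln T ~ Normal(μ,σ), so the p-quantile of ln T is μ + z_p·σ.
ln(210) = 5.347 and ln(1700) = 7.438; z_{0.16} = -0.9945, z_{0.95} = 1.645.
σ = (7.438 − 5.347)/(1.645 − (-0.9945)) = 0.792.
μ = 5.347 − (-0.9945)·0.792 = 6.135.
CV = √(exp(σ²)−1) = √(exp(0.6278)−1) = 0.935.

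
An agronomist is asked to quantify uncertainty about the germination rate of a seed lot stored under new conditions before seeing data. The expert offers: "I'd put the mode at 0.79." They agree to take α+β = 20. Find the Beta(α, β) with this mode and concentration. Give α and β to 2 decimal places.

For α,β > 1 the Beta mode is (α−1)/(α+β−2). With α+β = 20, the mode is (α−1)/18.
Set (α−1)/18 = 0.79 → α = 1 + 0.79·18 = 15.22.
β = 20 − α = 4.78.

α = 15.22, β = 4.78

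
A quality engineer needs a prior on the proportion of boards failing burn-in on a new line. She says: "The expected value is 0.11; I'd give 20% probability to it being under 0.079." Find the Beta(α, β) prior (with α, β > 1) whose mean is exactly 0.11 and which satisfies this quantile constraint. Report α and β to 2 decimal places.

With mean 0.11 fixed, write α = 0.11s, β = 0.89s where s = α+β.
Need P(θ < 0.079) = 0.2 under Beta(0.11s, 0.89s). Normal approximation: (q−m)/√(m(1−m)/s) ≈ z_{0.2} = -0.842, so s ≈ 0.11·0.89·(-0.842)²/(0.079−0.11)² = 72.2.
At s = 72.2: P(θ<0.079) ≈ 0.205. Adjusting to match 0.2 gives s ≈ 74.87.
So α = 0.11·74.87 ≈ 8.24, β = 0.89·74.87 ≈ 66.63.

α ≈ 8.24, β ≈ 66.63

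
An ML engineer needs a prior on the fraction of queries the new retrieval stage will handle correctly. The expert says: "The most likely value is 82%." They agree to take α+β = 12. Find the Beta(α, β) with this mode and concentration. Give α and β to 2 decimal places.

α = 9.20, β = 2.80

For α,β > 1 the Beta mode is (α−1)/(α+β−2). With α+β = 12, the mode is (α−1)/10.
Set (α−1)/10 = 0.82 → α = 1 + 0.82·10 = 9.20.
β = 12 − α = 2.80.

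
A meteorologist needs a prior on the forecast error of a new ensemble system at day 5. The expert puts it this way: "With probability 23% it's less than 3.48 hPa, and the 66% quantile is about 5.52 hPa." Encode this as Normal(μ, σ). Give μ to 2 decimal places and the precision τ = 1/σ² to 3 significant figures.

The p-quantile of Normal(μ,σ) is μ + z_p·σ, with z_{0.23} = -0.7388 and z_{0.66} = 0.4125.
Eliminate σ: μ = (z₂·x₁ − z₁·x₂)/(z₂ − z₁) = (0.4125·3.48 − (-0.7388)·5.52)/1.151 = 4.79.
Then σ = (x₂ − x₁)/(z₂ − z₁) = (5.52 − 3.48)/1.151 = 1.77.
Precision τ = 1/σ² = 1/1.772² = 0.319.

μ = 4.79, τ = 0.319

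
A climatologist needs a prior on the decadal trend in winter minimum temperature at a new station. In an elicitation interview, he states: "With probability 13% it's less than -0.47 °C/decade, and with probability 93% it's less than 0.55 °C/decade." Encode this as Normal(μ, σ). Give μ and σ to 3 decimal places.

For Normal(μ,σ), the p-quantile is μ + z_p·σ. Here z_{0.13} = -1.126, z_{0.93} = 1.476.
So -0.47 = μ − 1.126σ and 0.55 = μ + 1.476σ.
Subtracting: σ = (0.55 − -0.47)/(1.476 − (-1.126)) = 0.392.
Then μ = -0.47 − (-1.126)·0.392 = -0.028.

μ = -0.028, σ = 0.392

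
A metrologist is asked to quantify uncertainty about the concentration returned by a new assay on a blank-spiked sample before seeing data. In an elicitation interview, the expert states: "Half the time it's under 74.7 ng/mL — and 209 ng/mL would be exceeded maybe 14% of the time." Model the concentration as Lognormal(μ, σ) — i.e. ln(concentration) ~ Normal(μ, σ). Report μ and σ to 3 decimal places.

μ ≈ 4.313, σ ≈ 0.952

If T ~ Lognormal(μ,σ) then ln T ~ Normal(μ,σ), so the p-quantile of ln T is μ + z_p·σ.
ln(74.7) = 4.313 and ln(209) = 5.342; z_{0.5} = 0, z_{0.86} = 1.08.
σ = (5.342 − 4.313)/(1.08 − (0)) = 0.952.
μ = 4.313 − (0)·0.952 = 4.313.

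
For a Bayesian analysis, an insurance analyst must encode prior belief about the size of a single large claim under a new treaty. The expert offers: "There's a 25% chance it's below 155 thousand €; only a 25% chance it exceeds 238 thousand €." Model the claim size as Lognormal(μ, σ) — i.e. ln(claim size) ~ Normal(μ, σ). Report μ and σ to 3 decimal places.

If T ~ Lognormal(μ,σ) then ln T ~ Normal(μ,σ), so the p-quantile of ln T is μ + z_p·σ.
ln(155) = 5.043 and ln(238) = 5.472; z_{0.25} = -0.6745, z_{0.75} = 0.6745.
σ = (5.472 − 5.043)/(0.6745 − (-0.6745)) = 0.318.
μ = 5.043 − (-0.6745)·0.318 = 5.258.

μ ≈ 5.258, σ ≈ 0.318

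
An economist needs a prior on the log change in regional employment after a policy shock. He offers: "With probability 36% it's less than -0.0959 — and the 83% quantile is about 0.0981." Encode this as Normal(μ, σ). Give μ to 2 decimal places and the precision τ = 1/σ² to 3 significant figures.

μ = -0.04, τ = 45.8

The p-quantile of Normal(μ,σ) is μ + z_p·σ, with z_{0.36} = -0.3585 and z_{0.83} = 0.9542.
Eliminate σ: μ = (z₂·x₁ − z₁·x₂)/(z₂ − z₁) = (0.9542·-0.0959 − (-0.3585)·0.0981)/1.313 = -0.04.
Then σ = (x₂ − x₁)/(z₂ − z₁) = (0.0981 − -0.0959)/1.313 = 0.15.
Precision τ = 1/σ² = 1/0.1478² = 45.8.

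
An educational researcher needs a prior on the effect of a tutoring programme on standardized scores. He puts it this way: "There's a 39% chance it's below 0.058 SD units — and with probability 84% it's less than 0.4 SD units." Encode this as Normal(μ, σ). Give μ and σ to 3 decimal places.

For Normal(μ,σ), the p-quantile is μ + z_p·σ. Here z_{0.39} = -0.2793, z_{0.84} = 0.9945.
So 0.058 = μ − 0.2793σ and 0.4 = μ + 0.9945σ.
Subtracting: σ = (0.4 − 0.058)/(0.9945 − (-0.2793)) = 0.268.
Then μ = 0.058 − (-0.2793)·0.268 = 0.133.

μ = 0.133, σ = 0.268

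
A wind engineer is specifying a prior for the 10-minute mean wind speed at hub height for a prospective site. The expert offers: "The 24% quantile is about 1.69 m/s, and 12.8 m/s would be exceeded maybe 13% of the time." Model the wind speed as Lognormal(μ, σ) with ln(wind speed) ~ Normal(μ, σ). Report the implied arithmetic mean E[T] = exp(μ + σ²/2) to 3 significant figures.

E[T] ≈ 6.79 m/s

If T ~ Lognormal(μ,σ) then ln T ~ Normal(μ,σ), so the p-quantile of ln T is μ + z_p·σ.
ln(1.69) = 0.5247 and ln(12.8) = 2.549; z_{0.24} = -0.7063, z_{0.87} = 1.126.
σ = (2.549 − 0.5247)/(1.126 − (-0.7063)) = 1.105.
μ = 0.5247 − (-0.7063)·1.105 = 1.305.
E[T] = exp(μ + σ²/2) = exp(1.305 + 0.6103) = 6.79 m/s.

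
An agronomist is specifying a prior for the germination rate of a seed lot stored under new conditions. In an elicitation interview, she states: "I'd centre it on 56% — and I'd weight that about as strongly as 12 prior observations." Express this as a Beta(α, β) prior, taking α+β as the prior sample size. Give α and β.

α = 6.72, β = 5.28

Under the effective-sample-size interpretation, Beta(α, β) has prior mean α/(α+β) and prior sample size α+β.
So α+β = 12 and α/(α+β) = 0.56, giving α = 0.56·12 = 6.72 and β = 12 − 6.72 = 5.28.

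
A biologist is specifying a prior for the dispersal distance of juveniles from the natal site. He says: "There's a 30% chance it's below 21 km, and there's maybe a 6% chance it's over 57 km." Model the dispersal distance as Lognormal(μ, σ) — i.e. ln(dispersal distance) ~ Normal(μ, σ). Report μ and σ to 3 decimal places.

If T ~ Lognormal(μ,σ) then ln T ~ Normal(μ,σ), so the p-quantile of ln T is μ + z_p·σ.
ln(21) = 3.045 and ln(57) = 4.043; z_{0.3} = -0.5244, z_{0.94} = 1.555.
σ = (4.043 − 3.045)/(1.555 − (-0.5244)) = 0.480.
μ = 3.045 − (-0.5244)·0.480 = 3.296.

μ ≈ 3.296, σ ≈ 0.480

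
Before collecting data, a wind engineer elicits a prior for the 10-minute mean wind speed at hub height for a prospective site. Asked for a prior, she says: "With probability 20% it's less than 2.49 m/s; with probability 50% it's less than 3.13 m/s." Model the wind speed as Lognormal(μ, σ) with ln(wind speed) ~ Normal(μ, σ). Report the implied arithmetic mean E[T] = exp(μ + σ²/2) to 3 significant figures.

If T ~ Lognormal(μ,σ) then ln T ~ Normal(μ,σ), so the p-quantile of ln T is μ + z_p·σ.
ln(2.49) = 0.9123 and ln(3.13) = 1.141; z_{0.2} = -0.8416, z_{0.5} = 0.
σ = (1.141 − 0.9123)/(0 − (-0.8416)) = 0.272.
μ = 0.9123 − (-0.8416)·0.272 = 1.141.
E[T] = exp(μ + σ²/2) = exp(1.141 + 0.0369) = 3.25 m/s.

E[T] ≈ 3.25 m/s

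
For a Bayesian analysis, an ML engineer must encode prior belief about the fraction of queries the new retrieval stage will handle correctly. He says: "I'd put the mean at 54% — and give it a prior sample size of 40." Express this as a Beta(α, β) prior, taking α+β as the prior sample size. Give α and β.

α = 21.6, β = 18.4

Under the effective-sample-size interpretation, Beta(α, β) has prior mean α/(α+β) and prior sample size α+β.
So α+β = 40 and α/(α+β) = 0.54, giving α = 0.54·40 = 21.6 and β = 40 − 21.6 = 18.4.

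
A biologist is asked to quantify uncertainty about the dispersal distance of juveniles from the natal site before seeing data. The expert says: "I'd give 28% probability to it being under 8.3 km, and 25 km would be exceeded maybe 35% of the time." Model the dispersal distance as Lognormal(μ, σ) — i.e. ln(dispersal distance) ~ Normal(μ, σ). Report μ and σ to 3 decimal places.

If T ~ Lognormal(μ,σ) then ln T ~ Normal(μ,σ), so the p-quantile of ln T is μ + z_p·σ.
ln(8.3) = 2.116 and ln(25) = 3.219; z_{0.28} = -0.5828, z_{0.65} = 0.3853.
σ = (3.219 − 2.116)/(0.3853 − (-0.5828)) = 1.139.
μ = 2.116 − (-0.5828)·1.139 = 2.780.

μ ≈ 2.780, σ ≈ 1.139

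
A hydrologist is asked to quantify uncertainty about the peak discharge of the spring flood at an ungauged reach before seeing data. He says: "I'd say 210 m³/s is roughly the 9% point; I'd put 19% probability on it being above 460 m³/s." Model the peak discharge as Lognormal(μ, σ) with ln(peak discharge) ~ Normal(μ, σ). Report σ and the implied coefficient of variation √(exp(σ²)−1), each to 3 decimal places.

σ ≈ 0.353, CV ≈ 0.365

If T ~ Lognormal(μ,σ) then ln T ~ Normal(μ,σ), so the p-quantile of ln T is μ + z_p·σ.
ln(210) = 5.347 and ln(460) = 6.131; z_{0.09} = -1.341, z_{0.81} = 0.8779.
σ = (6.131 − 5.347)/(0.8779 − (-1.341)) = 0.353.
μ = 5.347 − (-1.341)·0.353 = 5.821.
CV = √(exp(σ²)−1) = √(exp(0.1249)−1) = 0.365.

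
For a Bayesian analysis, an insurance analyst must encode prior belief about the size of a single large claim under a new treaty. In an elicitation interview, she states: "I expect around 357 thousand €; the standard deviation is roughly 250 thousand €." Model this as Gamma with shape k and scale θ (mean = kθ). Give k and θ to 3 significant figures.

k ≈ 2.04, θ ≈ 175

For Gamma(k, scale θ): mean = kθ, variance = kθ², so CV = 1/√k.
CV = SD/mean = 250/357 = 0.7003, hence k = 1/CV² = 2.04.
Then θ = mean/k = 357/2.04 = 175.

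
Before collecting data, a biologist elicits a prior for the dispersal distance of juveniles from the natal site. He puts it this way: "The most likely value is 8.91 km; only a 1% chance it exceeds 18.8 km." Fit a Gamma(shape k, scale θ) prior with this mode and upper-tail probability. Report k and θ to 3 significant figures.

k ≈ 9.72, θ ≈ 1.02

Gamma(k,θ) with k>1 has mode (k−1)θ, so θ = 8.91/(k−1).
Need P(X < 18.8) = 0.99 with θ tied to k this way. Start at k = 2, θ = 8.91: P(X<18.8) ≈ 0.623.
Too low — raise k to concentrate. Iterating converges to k ≈ 9.72.
Then θ = 8.91/(9.72−1) ≈ 1.02.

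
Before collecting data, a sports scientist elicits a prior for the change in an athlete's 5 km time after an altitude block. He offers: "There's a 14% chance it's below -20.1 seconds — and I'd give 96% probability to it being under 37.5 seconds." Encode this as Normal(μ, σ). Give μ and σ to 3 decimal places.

For Normal(μ,σ), the p-quantile is μ + z_p·σ. Here z_{0.14} = -1.08, z_{0.96} = 1.751.
So -20.1 = μ − 1.08σ and 37.5 = μ + 1.751σ.
Subtracting: σ = (37.5 − -20.1)/(1.751 − (-1.08)) = 20.346.
Then μ = -20.1 − (-1.08)·20.346 = 1.880.

μ = 1.880, σ = 20.346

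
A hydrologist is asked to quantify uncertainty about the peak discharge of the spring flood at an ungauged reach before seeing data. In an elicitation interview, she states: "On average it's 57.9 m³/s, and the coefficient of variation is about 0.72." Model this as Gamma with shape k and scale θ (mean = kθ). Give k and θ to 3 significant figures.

For Gamma(k, scale θ): mean = kθ, variance = kθ², so CV = 1/√k.
CV = 0.72, hence k = 1/CV² = 1.93.
Then θ = mean/k = 57.9/1.93 = 30.

k ≈ 1.93, θ ≈ 30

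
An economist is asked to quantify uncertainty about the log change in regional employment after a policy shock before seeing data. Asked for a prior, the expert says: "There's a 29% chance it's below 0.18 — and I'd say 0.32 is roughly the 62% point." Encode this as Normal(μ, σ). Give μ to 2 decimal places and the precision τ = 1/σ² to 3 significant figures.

μ = 0.27, τ = 37.6

For Normal(μ,σ), the p-quantile is μ + z_p·σ. Here z_{0.29} = -0.5534, z_{0.62} = 0.3055.
So 0.18 = μ − 0.5534σ and 0.32 = μ + 0.3055σ.
Subtracting: σ = (0.32 − 0.18)/(0.3055 − (-0.5534)) = 0.16.
Then μ = 0.18 − (-0.5534)·0.16 = 0.27.
Precision τ = 1/σ² = 1/0.163² = 37.6.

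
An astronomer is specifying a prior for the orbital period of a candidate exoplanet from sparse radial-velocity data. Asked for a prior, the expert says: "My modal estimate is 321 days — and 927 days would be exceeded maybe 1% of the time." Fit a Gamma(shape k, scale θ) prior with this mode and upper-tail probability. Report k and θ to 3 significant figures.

Gamma(k,θ) with k>1 has mode (k−1)θ, so θ = 321/(k−1).
Need P(X < 927) = 0.99 with θ tied to k this way. Start at k = 2, θ = 321: P(X<927) ≈ 0.783.
Too low — raise k to concentrate. Iterating converges to k ≈ 5.04.
Then θ = 321/(5.04−1) ≈ 79.5.

k ≈ 5.04, θ ≈ 79.5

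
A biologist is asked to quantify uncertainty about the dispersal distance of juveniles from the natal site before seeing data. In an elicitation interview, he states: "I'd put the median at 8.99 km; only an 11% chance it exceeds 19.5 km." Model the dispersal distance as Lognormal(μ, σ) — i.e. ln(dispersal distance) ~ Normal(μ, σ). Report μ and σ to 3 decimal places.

If T ~ Lognormal(μ,σ) then ln T ~ Normal(μ,σ), so the p-quantile of ln T is μ + z_p·σ.
ln(8.99) = 2.196 and ln(19.5) = 2.97; z_{0.5} = 0, z_{0.89} = 1.227.
σ = (2.97 − 2.196)/(1.227 − (0)) = 0.631.
μ = 2.196 − (0)·0.631 = 2.196.

μ ≈ 2.196, σ ≈ 0.631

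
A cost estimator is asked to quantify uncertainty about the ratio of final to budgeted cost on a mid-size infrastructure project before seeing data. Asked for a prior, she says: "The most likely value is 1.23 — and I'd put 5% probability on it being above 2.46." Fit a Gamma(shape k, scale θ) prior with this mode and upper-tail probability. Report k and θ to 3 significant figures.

k ≈ 6.77, θ ≈ 0.213

Gamma(k,θ) with k>1 has mode (k−1)θ, so θ = 1.23/(k−1).
Need P(X < 2.46) = 0.95 with θ tied to k this way. Start at k = 2, θ = 1.23: P(X<2.46) ≈ 0.594.
Too low — raise k to concentrate. Iterating converges to k ≈ 6.77.
Then θ = 1.23/(6.77−1) ≈ 0.213.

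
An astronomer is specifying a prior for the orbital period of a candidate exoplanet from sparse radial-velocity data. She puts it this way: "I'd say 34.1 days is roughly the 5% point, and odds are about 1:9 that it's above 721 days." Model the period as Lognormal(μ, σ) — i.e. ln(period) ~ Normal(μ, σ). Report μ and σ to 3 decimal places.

If T ~ Lognormal(μ,σ) then ln T ~ Normal(μ,σ), so the p-quantile of ln T is μ + z_p·σ.
ln(34.1) = 3.529 and ln(721) = 6.581; z_{0.05} = -1.645, z_{0.9} = 1.282.
σ = (6.581 − 3.529)/(1.282 − (-1.645)) = 1.043.
μ = 3.529 − (-1.645)·1.043 = 5.244.

μ ≈ 5.244, σ ≈ 1.043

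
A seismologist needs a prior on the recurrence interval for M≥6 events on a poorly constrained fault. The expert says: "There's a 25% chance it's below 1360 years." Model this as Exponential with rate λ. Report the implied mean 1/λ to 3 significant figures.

mean ≈ 4730 years

P(T < 1360.0) = 1 − e^(−λ·1360.0) = 0.25, so λ = −ln(1−0.25)/1360.0 = −ln(0.75)/1360.0 = 0.000212.
Mean = 1/λ = 4730 years.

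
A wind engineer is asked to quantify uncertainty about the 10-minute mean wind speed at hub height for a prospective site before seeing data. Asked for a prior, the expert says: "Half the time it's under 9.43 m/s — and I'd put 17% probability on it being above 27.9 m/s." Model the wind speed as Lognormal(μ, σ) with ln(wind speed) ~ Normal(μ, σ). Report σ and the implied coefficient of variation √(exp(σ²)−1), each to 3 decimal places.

If T ~ Lognormal(μ,σ) then ln T ~ Normal(μ,σ), so the p-quantile of ln T is μ + z_p·σ.
ln(9.43) = 2.244 and ln(27.9) = 3.329; z_{0.5} = 0, z_{0.83} = 0.9542.
σ = (3.329 − 2.244)/(0.9542 − (0)) = 1.137.
μ = 2.244 − (0)·1.137 = 2.244.
CV = √(exp(σ²)−1) = √(exp(1.2924)−1) = 1.625.

σ ≈ 1.137, CV ≈ 1.625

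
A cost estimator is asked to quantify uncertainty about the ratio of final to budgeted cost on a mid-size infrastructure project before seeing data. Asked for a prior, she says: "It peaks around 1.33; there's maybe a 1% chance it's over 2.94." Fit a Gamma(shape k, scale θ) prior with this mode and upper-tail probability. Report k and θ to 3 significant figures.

k ≈ 8.65, θ ≈ 0.174

Gamma(k,θ) with k>1 has mode (k−1)θ, so θ = 1.33/(k−1).
Need P(X < 2.94) = 0.99 with θ tied to k this way. Start at k = 2, θ = 1.33: P(X<2.94) ≈ 0.648.
Too low — raise k to concentrate. Iterating converges to k ≈ 8.65.
Then θ = 1.33/(8.65−1) ≈ 0.174.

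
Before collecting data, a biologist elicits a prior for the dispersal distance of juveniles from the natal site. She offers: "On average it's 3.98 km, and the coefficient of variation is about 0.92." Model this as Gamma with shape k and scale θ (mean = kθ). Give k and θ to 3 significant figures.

k ≈ 1.18, θ ≈ 3.37

For Gamma(k, scale θ): mean = kθ, variance = kθ², so CV = 1/√k.
CV = 0.92, hence k = 1/CV² = 1.18.
Then θ = mean/k = 3.98/1.18 = 3.37.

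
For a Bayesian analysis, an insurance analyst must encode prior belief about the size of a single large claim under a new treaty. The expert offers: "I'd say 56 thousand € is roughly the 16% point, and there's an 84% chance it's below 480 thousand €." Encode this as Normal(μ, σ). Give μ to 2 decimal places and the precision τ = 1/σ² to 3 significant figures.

For Normal(μ,σ), the p-quantile is μ + z_p·σ. Here z_{0.16} = -0.9945, z_{0.84} = 0.9945.
So 56 = μ − 0.9945σ and 480 = μ + 0.9945σ.
Subtracting: σ = (480 − 56)/(0.9945 − (-0.9945)) = 213.18.
Then μ = 56 − (-0.9945)·213.18 = 268.00.
Precision τ = 1/σ² = 1/213.2² = 2.2e-05.

μ = 268.00, τ = 2.2e-05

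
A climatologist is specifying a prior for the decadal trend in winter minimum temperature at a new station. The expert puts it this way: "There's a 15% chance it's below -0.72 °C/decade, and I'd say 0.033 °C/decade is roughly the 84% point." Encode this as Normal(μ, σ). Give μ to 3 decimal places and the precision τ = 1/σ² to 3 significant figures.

The p-quantile of Normal(μ,σ) is μ + z_p·σ, with z_{0.15} = -1.036 and z_{0.84} = 0.9945.
Eliminate σ: μ = (z₂·x₁ − z₁·x₂)/(z₂ − z₁) = (0.9945·-0.72 − (-1.036)·0.033)/2.031 = -0.336.
Then σ = (x₂ − x₁)/(z₂ − z₁) = (0.033 − -0.72)/2.031 = 0.371.
Precision τ = 1/σ² = 1/0.3708² = 7.27.

μ = -0.336, τ = 7.27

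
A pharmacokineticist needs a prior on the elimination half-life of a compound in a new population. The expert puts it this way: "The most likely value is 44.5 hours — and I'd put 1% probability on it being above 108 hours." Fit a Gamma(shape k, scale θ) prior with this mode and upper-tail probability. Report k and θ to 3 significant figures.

k ≈ 7.01, θ ≈ 7.41

Gamma(k,θ) with k>1 has mode (k−1)θ, so θ = 44.5/(k−1).
Need P(X < 108) = 0.99 with θ tied to k this way. Start at k = 2, θ = 44.5: P(X<108) ≈ 0.697.
Too low — raise k to concentrate. Iterating converges to k ≈ 7.01.
Then θ = 44.5/(7.01−1) ≈ 7.41.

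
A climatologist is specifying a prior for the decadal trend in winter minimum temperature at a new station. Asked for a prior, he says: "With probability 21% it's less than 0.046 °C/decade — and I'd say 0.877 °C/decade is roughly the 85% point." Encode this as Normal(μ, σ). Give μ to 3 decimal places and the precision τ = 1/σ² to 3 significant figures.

The p-quantile of Normal(μ,σ) is μ + z_p·σ, with z_{0.21} = -0.8064 and z_{0.85} = 1.036.
Eliminate σ: μ = (z₂·x₁ − z₁·x₂)/(z₂ − z₁) = (1.036·0.046 − (-0.8064)·0.877)/1.843 = 0.410.
Then σ = (x₂ − x₁)/(z₂ − z₁) = (0.877 − 0.046)/1.843 = 0.451.
Precision τ = 1/σ² = 1/0.4509² = 4.92.

μ = 0.410, τ = 4.92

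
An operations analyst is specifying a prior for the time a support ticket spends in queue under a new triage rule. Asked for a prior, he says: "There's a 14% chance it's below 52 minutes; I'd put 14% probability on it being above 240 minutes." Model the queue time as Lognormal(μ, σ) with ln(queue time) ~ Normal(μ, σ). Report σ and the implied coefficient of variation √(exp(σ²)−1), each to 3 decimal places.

If T ~ Lognormal(μ,σ) then ln T ~ Normal(μ,σ), so the p-quantile of ln T is μ + z_p·σ.
ln(52) = 3.951 and ln(240) = 5.481; z_{0.14} = -1.08, z_{0.86} = 1.08.
σ = (5.481 − 3.951)/(1.08 − (-1.08)) = 0.708.
μ = 3.951 − (-1.08)·0.708 = 4.716.
CV = √(exp(σ²)−1) = √(exp(0.5010)−1) = 0.806.

σ ≈ 0.708, CV ≈ 0.806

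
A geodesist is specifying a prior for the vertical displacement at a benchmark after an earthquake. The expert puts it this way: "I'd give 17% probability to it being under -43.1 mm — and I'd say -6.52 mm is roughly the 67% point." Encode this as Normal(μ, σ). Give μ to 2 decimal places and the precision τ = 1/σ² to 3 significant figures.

μ = -18.06, τ = 0.00145

The p-quantile of Normal(μ,σ) is μ + z_p·σ, with z_{0.17} = -0.9542 and z_{0.67} = 0.4399.
Eliminate σ: μ = (z₂·x₁ − z₁·x₂)/(z₂ − z₁) = (0.4399·-43.1 − (-0.9542)·-6.52)/1.394 = -18.06.
Then σ = (x₂ − x₁)/(z₂ − z₁) = (-6.52 − -43.1)/1.394 = 26.24.
Precision τ = 1/σ² = 1/26.24² = 0.00145.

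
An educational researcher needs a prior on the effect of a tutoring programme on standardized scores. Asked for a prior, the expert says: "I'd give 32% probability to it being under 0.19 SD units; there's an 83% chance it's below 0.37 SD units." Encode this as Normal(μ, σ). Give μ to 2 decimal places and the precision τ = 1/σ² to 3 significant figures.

μ = 0.25, τ = 62.4

The p-quantile of Normal(μ,σ) is μ + z_p·σ, with z_{0.32} = -0.4677 and z_{0.83} = 0.9542.
Eliminate σ: μ = (z₂·x₁ − z₁·x₂)/(z₂ − z₁) = (0.9542·0.19 − (-0.4677)·0.37)/1.422 = 0.25.
Then σ = (x₂ − x₁)/(z₂ − z₁) = (0.37 − 0.19)/1.422 = 0.13.
Precision τ = 1/σ² = 1/0.1266² = 62.4.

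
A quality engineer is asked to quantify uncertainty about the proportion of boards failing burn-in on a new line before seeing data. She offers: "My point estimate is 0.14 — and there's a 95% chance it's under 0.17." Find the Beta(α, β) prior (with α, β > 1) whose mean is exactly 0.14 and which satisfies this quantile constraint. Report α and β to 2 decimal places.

α ≈ 54.18, β ≈ 332.83

With mean 0.14 fixed, write α = 0.14s, β = 0.86s where s = α+β.
Need P(θ < 0.17) = 0.95 under Beta(0.14s, 0.86s). Normal approximation: (q−m)/√(m(1−m)/s) ≈ z_{0.95} = 1.64, so s ≈ 0.14·0.86·(1.64)²/(0.17−0.14)² = 361.9.
At s = 361.9: P(θ<0.17) ≈ 0.944. Adjusting to match 0.95 gives s ≈ 387.02.
So α = 0.14·387.02 ≈ 54.18, β = 0.86·387.02 ≈ 332.83.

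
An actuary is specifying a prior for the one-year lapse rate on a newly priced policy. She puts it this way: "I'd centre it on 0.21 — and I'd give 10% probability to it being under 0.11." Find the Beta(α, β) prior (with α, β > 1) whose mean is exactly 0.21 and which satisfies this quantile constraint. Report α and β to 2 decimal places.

α ≈ 4.93, β ≈ 18.53

With mean 0.21 fixed, write α = 0.21s, β = 0.79s where s = α+β.
Need P(θ < 0.11) = 0.1 under Beta(0.21s, 0.79s). Normal approximation: (q−m)/√(m(1−m)/s) ≈ z_{0.1} = -1.28, so s ≈ 0.21·0.79·(-1.28)²/(0.11−0.21)² = 27.2.
At s = 27.2: P(θ<0.11) ≈ 0.081. Adjusting to match 0.1 gives s ≈ 23.46.
So α = 0.21·23.46 ≈ 4.93, β = 0.79·23.46 ≈ 18.53.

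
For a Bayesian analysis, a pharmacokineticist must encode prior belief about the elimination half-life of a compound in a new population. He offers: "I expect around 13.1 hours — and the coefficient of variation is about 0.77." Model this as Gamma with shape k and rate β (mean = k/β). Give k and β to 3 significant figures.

For Gamma(k, rate β): mean = k/β, variance = k/β², so CV = 1/√k.
CV = 0.77, hence k = 1/CV² = 1.69.
Then β = k/mean = 1.69/13.1 = 0.129.

k ≈ 1.69, β ≈ 0.129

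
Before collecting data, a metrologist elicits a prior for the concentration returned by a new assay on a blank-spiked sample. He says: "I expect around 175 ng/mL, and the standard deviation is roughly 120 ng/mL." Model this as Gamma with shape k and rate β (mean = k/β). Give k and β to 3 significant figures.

k ≈ 2.13, β ≈ 0.0122

For Gamma(k, rate β): mean = k/β, variance = k/β², so CV = 1/√k.
CV = SD/mean = 120/175 = 0.6857, hence k = 1/CV² = 2.13.
Then β = k/mean = 2.13/175 = 0.0122.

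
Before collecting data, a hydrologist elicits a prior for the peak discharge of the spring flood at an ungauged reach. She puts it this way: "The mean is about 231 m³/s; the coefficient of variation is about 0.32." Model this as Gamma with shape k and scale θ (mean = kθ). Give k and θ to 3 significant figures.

k ≈ 9.77, θ ≈ 23.7

For Gamma(k, scale θ): mean = kθ, variance = kθ², so CV = 1/√k.
CV = 0.32, hence k = 1/CV² = 9.77.
Then θ = mean/k = 231/9.77 = 23.7.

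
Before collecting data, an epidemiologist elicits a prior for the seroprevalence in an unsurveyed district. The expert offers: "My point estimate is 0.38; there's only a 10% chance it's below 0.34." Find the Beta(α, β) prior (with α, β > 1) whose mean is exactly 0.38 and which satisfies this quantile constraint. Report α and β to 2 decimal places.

With mean 0.38 fixed, write α = 0.38s, β = 0.62s where s = α+β.
Need P(θ < 0.34) = 0.1 under Beta(0.38s, 0.62s). Normal approximation: (q−m)/√(m(1−m)/s) ≈ z_{0.1} = -1.28, so s ≈ 0.38·0.62·(-1.28)²/(0.34−0.38)² = 241.8.
At s = 241.8: P(θ<0.34) ≈ 0.099. Adjusting to match 0.1 gives s ≈ 238.85.
So α = 0.38·238.85 ≈ 90.76, β = 0.62·238.85 ≈ 148.09.

α ≈ 90.76, β ≈ 148.09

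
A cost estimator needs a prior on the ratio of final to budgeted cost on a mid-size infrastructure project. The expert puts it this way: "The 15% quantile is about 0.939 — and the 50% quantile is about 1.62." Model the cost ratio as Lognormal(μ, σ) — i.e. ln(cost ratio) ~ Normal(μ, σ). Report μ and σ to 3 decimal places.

If T ~ Lognormal(μ,σ) then ln T ~ Normal(μ,σ), so the p-quantile of ln T is μ + z_p·σ.
ln(0.939) = -0.06294 and ln(1.62) = 0.4824; z_{0.15} = -1.036, z_{0.5} = 0.
σ = (0.4824 − -0.06294)/(0 − (-1.036)) = 0.526.
μ = -0.06294 − (-1.036)·0.526 = 0.482.

μ ≈ 0.482, σ ≈ 0.526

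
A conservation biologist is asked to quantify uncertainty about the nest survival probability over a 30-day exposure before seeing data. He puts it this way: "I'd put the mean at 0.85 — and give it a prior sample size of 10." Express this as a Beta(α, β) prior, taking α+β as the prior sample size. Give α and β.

Under the effective-sample-size interpretation, Beta(α, β) has prior mean α/(α+β) and prior sample size α+β.
So α+β = 10 and α/(α+β) = 0.85, giving α = 0.85·10 = 8.5 and β = 10 − 8.5 = 1.5.

α = 8.5, β = 1.5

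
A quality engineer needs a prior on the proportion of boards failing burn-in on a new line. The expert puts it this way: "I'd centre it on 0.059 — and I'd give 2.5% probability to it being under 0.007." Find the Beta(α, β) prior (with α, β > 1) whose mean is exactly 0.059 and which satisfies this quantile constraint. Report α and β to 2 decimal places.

α ≈ 1.92, β ≈ 30.67

With mean 0.059 fixed, write α = 0.059s, β = 0.941s where s = α+β.
Need P(θ < 0.007) = 0.025 under Beta(0.059s, 0.941s). Normal approximation: (q−m)/√(m(1−m)/s) ≈ z_{0.025} = -1.96, so s ≈ 0.059·0.941·(-1.96)²/(0.007−0.059)² = 78.9.
At s = 78.9: P(θ<0.007) ≈ 0.001. Adjusting to match 0.025 gives s ≈ 32.59.
So α = 0.059·32.59 ≈ 1.92, β = 0.941·32.59 ≈ 30.67.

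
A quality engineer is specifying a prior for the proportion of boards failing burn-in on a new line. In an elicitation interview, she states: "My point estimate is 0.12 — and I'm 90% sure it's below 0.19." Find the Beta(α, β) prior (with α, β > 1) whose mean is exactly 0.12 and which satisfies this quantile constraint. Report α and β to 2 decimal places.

α ≈ 4.59, β ≈ 33.67

With mean 0.12 fixed, write α = 0.12s, β = 0.88s where s = α+β.
Need P(θ < 0.19) = 0.9 under Beta(0.12s, 0.88s). Normal approximation: (q−m)/√(m(1−m)/s) ≈ z_{0.9} = 1.28, so s ≈ 0.12·0.88·(1.28)²/(0.19−0.12)² = 35.4.
At s = 35.4: P(θ<0.19) ≈ 0.893. Adjusting to match 0.9 gives s ≈ 38.26.
So α = 0.12·38.26 ≈ 4.59, β = 0.88·38.26 ≈ 33.67.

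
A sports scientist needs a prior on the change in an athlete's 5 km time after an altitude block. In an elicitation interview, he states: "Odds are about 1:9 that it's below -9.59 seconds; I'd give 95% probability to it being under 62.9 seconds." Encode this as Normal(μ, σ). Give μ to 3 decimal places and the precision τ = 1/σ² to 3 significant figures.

μ = 22.155, τ = 0.00163

For Normal(μ,σ), the p-quantile is μ + z_p·σ. Here z_{0.1} = -1.282, z_{0.95} = 1.645.
So -9.59 = μ − 1.282σ and 62.9 = μ + 1.645σ.
Subtracting: σ = (62.9 − -9.59)/(1.645 − (-1.282)) = 24.771.
Then μ = -9.59 − (-1.282)·24.771 = 22.155.
Precision τ = 1/σ² = 1/24.77² = 0.00163.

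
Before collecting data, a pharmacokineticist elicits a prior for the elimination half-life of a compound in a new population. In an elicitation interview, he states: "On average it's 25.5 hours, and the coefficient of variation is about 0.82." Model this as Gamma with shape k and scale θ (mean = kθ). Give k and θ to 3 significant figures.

k ≈ 1.49, θ ≈ 17.1

For Gamma(k, scale θ): mean = kθ, variance = kθ², so CV = 1/√k.
CV = 0.82, hence k = 1/CV² = 1.49.
Then θ = mean/k = 25.5/1.49 = 17.1.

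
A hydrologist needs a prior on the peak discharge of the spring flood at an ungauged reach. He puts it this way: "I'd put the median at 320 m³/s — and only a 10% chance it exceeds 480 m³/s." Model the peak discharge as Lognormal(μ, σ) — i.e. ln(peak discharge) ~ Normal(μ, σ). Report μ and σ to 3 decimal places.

μ ≈ 5.768, σ ≈ 0.316

If T ~ Lognormal(μ,σ) then ln T ~ Normal(μ,σ), so the p-quantile of ln T is μ + z_p·σ.
ln(320) = 5.768 and ln(480) = 6.174; z_{0.5} = 0, z_{0.9} = 1.282.
σ = (6.174 − 5.768)/(1.282 − (0)) = 0.316.
μ = 5.768 − (0)·0.316 = 5.768.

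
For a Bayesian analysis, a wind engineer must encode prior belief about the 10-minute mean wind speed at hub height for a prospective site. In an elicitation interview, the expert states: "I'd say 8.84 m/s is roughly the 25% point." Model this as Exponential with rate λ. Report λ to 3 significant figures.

λ ≈ 0.0325

P(T < 8.84) = 1 − e^(−λ·8.84) = 0.25, so λ = −ln(1−0.25)/8.84 = −ln(0.75)/8.84 = 0.0325.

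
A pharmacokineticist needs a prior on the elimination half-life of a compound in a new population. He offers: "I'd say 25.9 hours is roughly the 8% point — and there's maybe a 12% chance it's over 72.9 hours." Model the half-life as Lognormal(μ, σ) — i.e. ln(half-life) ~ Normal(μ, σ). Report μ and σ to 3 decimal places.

If T ~ Lognormal(μ,σ) then ln T ~ Normal(μ,σ), so the p-quantile of ln T is μ + z_p·σ.
ln(25.9) = 3.254 and ln(72.9) = 4.289; z_{0.08} = -1.405, z_{0.88} = 1.175.
σ = (4.289 − 3.254)/(1.175 − (-1.405)) = 0.401.
μ = 3.254 − (-1.405)·0.401 = 3.818.

μ ≈ 3.818, σ ≈ 0.401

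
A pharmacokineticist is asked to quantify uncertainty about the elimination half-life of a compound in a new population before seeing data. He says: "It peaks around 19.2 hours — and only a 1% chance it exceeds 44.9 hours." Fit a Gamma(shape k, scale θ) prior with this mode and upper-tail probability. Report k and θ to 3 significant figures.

k ≈ 7.6, θ ≈ 2.91

Gamma(k,θ) with k>1 has mode (k−1)θ, so θ = 19.2/(k−1).
Need P(X < 44.9) = 0.99 with θ tied to k this way. Start at k = 2, θ = 19.2: P(X<44.9) ≈ 0.678.
Too low — raise k to concentrate. Iterating converges to k ≈ 7.6.
Then θ = 19.2/(7.6−1) ≈ 2.91.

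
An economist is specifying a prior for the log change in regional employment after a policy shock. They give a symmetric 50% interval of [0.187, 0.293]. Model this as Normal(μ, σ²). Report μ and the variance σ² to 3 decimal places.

A symmetric 50% interval runs μ ± z·σ with z = 0.6745.
Half-width = 0.053, so σ = 0.053/0.6745 = 0.0786 and σ² = 0.006.
μ is the interval midpoint, 0.240.

μ = 0.240, σ² = 0.006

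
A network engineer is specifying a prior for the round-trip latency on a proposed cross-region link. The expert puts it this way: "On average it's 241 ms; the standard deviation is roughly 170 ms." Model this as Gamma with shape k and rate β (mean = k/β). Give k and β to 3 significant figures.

k ≈ 2.01, β ≈ 0.00834

For Gamma(k, rate β): mean = k/β, variance = k/β², so CV = 1/√k.
CV = SD/mean = 170/241 = 0.7054, hence k = 1/CV² = 2.01.
Then β = k/mean = 2.01/241 = 0.00834.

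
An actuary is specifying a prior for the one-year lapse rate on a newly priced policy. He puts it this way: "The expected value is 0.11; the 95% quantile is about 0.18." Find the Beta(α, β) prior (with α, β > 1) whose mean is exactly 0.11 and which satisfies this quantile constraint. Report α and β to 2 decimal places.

α ≈ 7.06, β ≈ 57.14

With mean 0.11 fixed, write α = 0.11s, β = 0.89s where s = α+β.
Need P(θ < 0.18) = 0.95 under Beta(0.11s, 0.89s). Normal approximation: (q−m)/√(m(1−m)/s) ≈ z_{0.95} = 1.64, so s ≈ 0.11·0.89·(1.64)²/(0.18−0.11)² = 54.1.
At s = 54.1: P(θ<0.18) ≈ 0.936. Adjusting to match 0.95 gives s ≈ 64.20.
So α = 0.11·64.20 ≈ 7.06, β = 0.89·64.20 ≈ 57.14.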